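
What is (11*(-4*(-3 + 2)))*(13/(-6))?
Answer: -286/3 ≈ -95.333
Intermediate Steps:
(11*(-4*(-3 + 2)))*(13/(-6)) = (11*(-4*(-1)))*(13*(-1/6)) = (11*4)*(-13/6) = 44*(-13/6) = -286/3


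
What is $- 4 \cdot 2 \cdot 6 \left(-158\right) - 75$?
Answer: $7509$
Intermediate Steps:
$- 4 \cdot 2 \cdot 6 \left(-158\right) - 75 = \left(-4\right) 12 \left(-158\right) - 75 = \left(-48\right) \left(-158\right) - 75 = 7584 - 75 = 7509$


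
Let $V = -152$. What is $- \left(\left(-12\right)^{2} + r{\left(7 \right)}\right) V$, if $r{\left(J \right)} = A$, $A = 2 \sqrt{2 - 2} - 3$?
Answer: $21432$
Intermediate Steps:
$A = -3$ ($A = 2 \sqrt{0} - 3 = 2 \cdot 0 - 3 = 0 - 3 = -3$)
$r{\left(J \right)} = -3$
$- \left(\left(-12\right)^{2} + r{\left(7 \right)}\right) V = - \left(\left(-12\right)^{2} - 3\right) \left(-152\right) = - \left(144 - 3\right) \left(-152\right) = - 141 \left(-152\right) = \left(-1\right) \left(-21432\right) = 21432$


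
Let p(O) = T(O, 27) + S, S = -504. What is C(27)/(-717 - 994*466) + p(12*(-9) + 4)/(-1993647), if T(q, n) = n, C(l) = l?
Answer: 55820616/308298236629 ≈ 0.00018106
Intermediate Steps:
p(O) = -477 (p(O) = 27 - 504 = -477)
C(27)/(-717 - 994*466) + p(12*(-9) + 4)/(-1993647) = 27/(-717 - 994*466) - 477/(-1993647) = 27/(-717 - 463204) - 477*(-1/1993647) = 27/(-463921) + 159/664549 = 27*(-1/463921) + 159/664549 = -27/463921 + 159/664549 = 55820616/308298236629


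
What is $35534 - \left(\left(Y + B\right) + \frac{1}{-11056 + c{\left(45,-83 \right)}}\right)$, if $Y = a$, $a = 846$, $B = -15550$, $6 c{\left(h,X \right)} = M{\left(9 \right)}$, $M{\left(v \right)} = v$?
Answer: $\frac{1110711944}{22109} \approx 50238.0$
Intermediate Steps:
$c{\left(h,X \right)} = \frac{3}{2}$ ($c{\left(h,X \right)} = \frac{1}{6} \cdot 9 = \frac{3}{2}$)
$Y = 846$
$35534 - \left(\left(Y + B\right) + \frac{1}{-11056 + c{\left(45,-83 \right)}}\right) = 35534 - \left(\left(846 - 15550\right) + \frac{1}{-11056 + \frac{3}{2}}\right) = 35534 - \left(-14704 + \frac{1}{- \frac{22109}{2}}\right) = 35534 - \left(-14704 - \frac{2}{22109}\right) = 35534 - - \frac{325090738}{22109} = 35534 + \frac{325090738}{22109} = \frac{1110711944}{22109}$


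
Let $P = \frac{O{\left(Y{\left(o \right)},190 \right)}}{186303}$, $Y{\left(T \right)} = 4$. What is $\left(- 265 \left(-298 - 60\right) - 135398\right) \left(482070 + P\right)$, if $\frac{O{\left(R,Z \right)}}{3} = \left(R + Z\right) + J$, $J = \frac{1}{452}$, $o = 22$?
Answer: $- \frac{8064796187488084}{412789} \approx -1.9537 \cdot 10^{10}$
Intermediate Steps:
$J = \frac{1}{452} \approx 0.0022124$
$O{\left(R,Z \right)} = \frac{3}{452} + 3 R + 3 Z$ ($O{\left(R,Z \right)} = 3 \left(\left(R + Z\right) + \frac{1}{452}\right) = 3 \left(\frac{1}{452} + R + Z\right) = \frac{3}{452} + 3 R + 3 Z$)
$P = \frac{87689}{28069652}$ ($P = \frac{\frac{3}{452} + 3 \cdot 4 + 3 \cdot 190}{186303} = \left(\frac{3}{452} + 12 + 570\right) \frac{1}{186303} = \frac{263067}{452} \cdot \frac{1}{186303} = \frac{87689}{28069652} \approx 0.003124$)
$\left(- 265 \left(-298 - 60\right) - 135398\right) \left(482070 + P\right) = \left(- 265 \left(-298 - 60\right) - 135398\right) \left(482070 + \frac{87689}{28069652}\right) = \left(\left(-265\right) \left(-358\right) - 135398\right) \frac{13531537227329}{28069652} = \left(94870 - 135398\right) \frac{13531537227329}{28069652} = \left(-40528\right) \frac{13531537227329}{28069652} = - \frac{8064796187488084}{412789}$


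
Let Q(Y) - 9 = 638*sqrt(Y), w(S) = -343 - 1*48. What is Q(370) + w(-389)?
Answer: -382 + 638*sqrt(370) ≈ 11890.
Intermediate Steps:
w(S) = -391 (w(S) = -343 - 48 = -391)
Q(Y) = 9 + 638*sqrt(Y)
Q(370) + w(-389) = (9 + 638*sqrt(370)) - 391 = -382 + 638*sqrt(370)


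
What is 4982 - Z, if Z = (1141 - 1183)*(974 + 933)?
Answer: 85076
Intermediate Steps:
Z = -80094 (Z = -42*1907 = -80094)
4982 - Z = 4982 - 1*(-80094) = 4982 + 80094 = 85076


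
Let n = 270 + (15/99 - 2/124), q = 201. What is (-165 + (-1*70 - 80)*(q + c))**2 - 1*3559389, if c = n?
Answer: 583042406113291/116281 ≈ 5.0141e+9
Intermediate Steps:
n = 552697/2046 (n = 270 + (15*(1/99) - 2*1/124) = 270 + (5/33 - 1/62) = 270 + 277/2046 = 552697/2046 ≈ 270.14)
c = 552697/2046 ≈ 270.14
(-165 + (-1*70 - 80)*(q + c))**2 - 1*3559389 = (-165 + (-1*70 - 80)*(201 + 552697/2046))**2 - 1*3559389 = (-165 + (-70 - 80)*(963943/2046))**2 - 3559389 = (-165 - 150*963943/2046)**2 - 3559389 = (-165 - 24098575/341)**2 - 3559389 = (-24154840/341)**2 - 3559389 = 583456295425600/116281 - 3559389 = 583042406113291/116281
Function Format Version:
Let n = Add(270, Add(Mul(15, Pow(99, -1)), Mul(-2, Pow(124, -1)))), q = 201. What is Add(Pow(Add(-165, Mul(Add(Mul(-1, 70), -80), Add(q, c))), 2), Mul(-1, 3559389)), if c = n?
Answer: Rational(583042406113291, 116281) ≈ 5.0141e+9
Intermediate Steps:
n = Rational(552697, 2046) (n = Add(270, Add(Mul(15, Rational(1, 99)), Mul(-2, Rational(1, 124)))) = Add(270, Add(Rational(5, 33), Rational(-1, 62))) = Add(270, Rational(277, 2046)) = Rational(552697, 2046) ≈ 270.14)
c = Rational(552697, 2046) ≈ 270.14
Add(Pow(Add(-165, Mul(Add(Mul(-1, 70), -80), Add(q, c))), 2), Mul(-1, 3559389)) = Add(Pow(Add(-165, Mul(Add(Mul(-1, 70), -80), Add(201, Rational(552697, 2046)))), 2), Mul(-1, 3559389)) = Add(Pow(Add(-165, Mul(Add(-70, -80), Rational(963943, 2046))), 2), -3559389) = Add(Pow(Add(-165, Mul(-150, Rational(963943, 2046))), 2), -3559389) = Add(Pow(Add(-165, Rational(-24098575, 341)), 2), -3559389) = Add(Pow(Rational(-24154840, 341), 2), -3559389) = Add(Rational(583456295425600, 116281), -3559389) = Rational(583042406113291, 116281)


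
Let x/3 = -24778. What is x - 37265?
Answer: -111599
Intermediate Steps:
x = -74334 (x = 3*(-24778) = -74334)
x - 37265 = -74334 - 37265 = -111599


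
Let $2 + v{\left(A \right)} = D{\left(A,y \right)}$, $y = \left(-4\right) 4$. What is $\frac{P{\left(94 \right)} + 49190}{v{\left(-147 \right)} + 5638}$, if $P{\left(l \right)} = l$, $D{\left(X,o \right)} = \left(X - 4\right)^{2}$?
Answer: $\frac{16428}{9479} \approx 1.7331$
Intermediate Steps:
$y = -16$
$D{\left(X,o \right)} = \left(-4 + X\right)^{2}$
$v{\left(A \right)} = -2 + \left(-4 + A\right)^{2}$
$\frac{P{\left(94 \right)} + 49190}{v{\left(-147 \right)} + 5638} = \frac{94 + 49190}{\left(-2 + \left(-4 - 147\right)^{2}\right) + 5638} = \frac{49284}{\left(-2 + \left(-151\right)^{2}\right) + 5638} = \frac{49284}{\left(-2 + 22801\right) + 5638} = \frac{49284}{22799 + 5638} = \frac{49284}{28437} = 49284 \cdot \frac{1}{28437} = \frac{16428}{9479}$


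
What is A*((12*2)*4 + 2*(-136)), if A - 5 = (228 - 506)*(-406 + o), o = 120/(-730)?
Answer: -1450779440/73 ≈ -1.9874e+7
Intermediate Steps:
o = -12/73 (o = 120*(-1/730) = -12/73 ≈ -0.16438)
A = 8243065/73 (A = 5 + (228 - 506)*(-406 - 12/73) = 5 - 278*(-29650/73) = 5 + 8242700/73 = 8243065/73 ≈ 1.1292e+5)
A*((12*2)*4 + 2*(-136)) = 8243065*((12*2)*4 + 2*(-136))/73 = 8243065*(24*4 - 272)/73 = 8243065*(96 - 272)/73 = (8243065/73)*(-176) = -1450779440/73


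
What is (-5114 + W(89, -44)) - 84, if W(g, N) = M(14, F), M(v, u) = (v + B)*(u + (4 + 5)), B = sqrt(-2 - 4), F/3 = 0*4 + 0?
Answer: -5072 + 9*I*sqrt(6) ≈ -5072.0 + 22.045*I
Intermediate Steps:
F = 0 (F = 3*(0*4 + 0) = 3*(0 + 0) = 3*0 = 0)
B = I*sqrt(6) (B = sqrt(-6) = I*sqrt(6) ≈ 2.4495*I)
M(v, u) = (9 + u)*(v + I*sqrt(6)) (M(v, u) = (v + I*sqrt(6))*(u + (4 + 5)) = (v + I*sqrt(6))*(u + 9) = (v + I*sqrt(6))*(9 + u) = (9 + u)*(v + I*sqrt(6)))
W(g, N) = 126 + 9*I*sqrt(6) (W(g, N) = 9*14 + 0*14 + 9*I*sqrt(6) + I*0*sqrt(6) = 126 + 0 + 9*I*sqrt(6) + 0 = 126 + 9*I*sqrt(6))
(-5114 + W(89, -44)) - 84 = (-5114 + (126 + 9*I*sqrt(6))) - 84 = (-4988 + 9*I*sqrt(6)) - 84 = -5072 + 9*I*sqrt(6)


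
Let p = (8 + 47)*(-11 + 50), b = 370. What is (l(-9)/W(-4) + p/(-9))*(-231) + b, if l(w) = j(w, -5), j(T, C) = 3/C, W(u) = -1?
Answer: 276432/5 ≈ 55286.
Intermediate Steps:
l(w) = -⅗ (l(w) = 3/(-5) = 3*(-⅕) = -⅗)
p = 2145 (p = 55*39 = 2145)
(l(-9)/W(-4) + p/(-9))*(-231) + b = (-⅗/(-1) + 2145/(-9))*(-231) + 370 = (-⅗*(-1) + 2145*(-⅑))*(-231) + 370 = (⅗ - 715/3)*(-231) + 370 = -3566/15*(-231) + 370 = 274582/5 + 370 = 276432/5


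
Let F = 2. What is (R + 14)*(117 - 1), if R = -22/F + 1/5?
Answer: 1856/5 ≈ 371.20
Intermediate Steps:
R = -54/5 (R = -22/2 + 1/5 = -22*1/2 + 1*(1/5) = -11 + 1/5 = -54/5 ≈ -10.800)
(R + 14)*(117 - 1) = (-54/5 + 14)*(117 - 1) = (16/5)*116 = 1856/5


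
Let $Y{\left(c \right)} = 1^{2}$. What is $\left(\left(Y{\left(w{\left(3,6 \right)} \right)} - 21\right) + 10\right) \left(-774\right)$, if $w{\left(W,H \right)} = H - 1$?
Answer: $7740$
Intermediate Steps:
$w{\left(W,H \right)} = -1 + H$
$Y{\left(c \right)} = 1$
$\left(\left(Y{\left(w{\left(3,6 \right)} \right)} - 21\right) + 10\right) \left(-774\right) = \left(\left(1 - 21\right) + 10\right) \left(-774\right) = \left(-20 + 10\right) \left(-774\right) = \left(-10\right) \left(-774\right) = 7740$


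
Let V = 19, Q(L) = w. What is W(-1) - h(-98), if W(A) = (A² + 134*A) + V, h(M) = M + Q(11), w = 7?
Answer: -23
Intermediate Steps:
Q(L) = 7
h(M) = 7 + M (h(M) = M + 7 = 7 + M)
W(A) = 19 + A² + 134*A (W(A) = (A² + 134*A) + 19 = 19 + A² + 134*A)
W(-1) - h(-98) = (19 + (-1)² + 134*(-1)) - (7 - 98) = (19 + 1 - 134) - 1*(-91) = -114 + 91 = -23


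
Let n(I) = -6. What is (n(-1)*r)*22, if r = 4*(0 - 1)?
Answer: 528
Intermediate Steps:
r = -4 (r = 4*(-1) = -4)
(n(-1)*r)*22 = -6*(-4)*22 = 24*22 = 528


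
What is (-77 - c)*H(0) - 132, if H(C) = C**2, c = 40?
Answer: -132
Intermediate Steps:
(-77 - c)*H(0) - 132 = (-77 - 1*40)*0**2 - 132 = (-77 - 40)*0 - 132 = -117*0 - 132 = 0 - 132 = -132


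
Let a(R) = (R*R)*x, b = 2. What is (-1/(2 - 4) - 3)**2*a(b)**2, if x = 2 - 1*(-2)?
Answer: 1600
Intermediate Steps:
x = 4 (x = 2 + 2 = 4)
a(R) = 4*R**2 (a(R) = (R*R)*4 = R**2*4 = 4*R**2)
(-1/(2 - 4) - 3)**2*a(b)**2 = (-1/(2 - 4) - 3)**2*(4*2**2)**2 = (-1/(-2) - 3)**2*(4*4)**2 = (-1*(-1/2) - 3)**2*16**2 = (1/2 - 3)**2*256 = (-5/2)**2*256 = (25/4)*256 = 1600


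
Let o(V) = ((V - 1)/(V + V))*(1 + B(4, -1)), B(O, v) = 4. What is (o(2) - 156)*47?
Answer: -29093/4 ≈ -7273.3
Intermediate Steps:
o(V) = 5*(-1 + V)/(2*V) (o(V) = ((V - 1)/(V + V))*(1 + 4) = ((-1 + V)/((2*V)))*5 = ((-1 + V)*(1/(2*V)))*5 = ((-1 + V)/(2*V))*5 = 5*(-1 + V)/(2*V))
(o(2) - 156)*47 = ((5/2)*(-1 + 2)/2 - 156)*47 = ((5/2)*(½)*1 - 156)*47 = (5/4 - 156)*47 = -619/4*47 = -29093/4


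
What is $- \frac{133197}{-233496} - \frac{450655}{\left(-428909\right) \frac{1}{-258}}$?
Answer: $- \frac{9030404898989}{33382845288} \approx -270.51$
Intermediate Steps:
$- \frac{133197}{-233496} - \frac{450655}{\left(-428909\right) \frac{1}{-258}} = \left(-133197\right) \left(- \frac{1}{233496}\right) - \frac{450655}{\left(-428909\right) \left(- \frac{1}{258}\right)} = \frac{44399}{77832} - \frac{450655}{\frac{428909}{258}} = \frac{44399}{77832} - \frac{116268990}{428909} = - \frac{9030404898989}{33382845288}$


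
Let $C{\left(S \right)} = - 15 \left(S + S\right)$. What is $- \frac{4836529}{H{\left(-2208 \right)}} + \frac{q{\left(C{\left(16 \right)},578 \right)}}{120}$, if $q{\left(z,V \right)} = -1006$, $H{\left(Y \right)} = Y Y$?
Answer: $- \frac{228537461}{24376320} \approx -9.3754$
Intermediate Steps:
$H{\left(Y \right)} = Y^{2}$
$C{\left(S \right)} = - 30 S$ ($C{\left(S \right)} = - 15 \cdot 2 S = - 30 S$)
$- \frac{4836529}{H{\left(-2208 \right)}} + \frac{q{\left(C{\left(16 \right)},578 \right)}}{120} = - \frac{4836529}{\left(-2208\right)^{2}} - \frac{1006}{120} = - \frac{4836529}{4875264} - \frac{503}{60} = - \frac{228537461}{24376320}$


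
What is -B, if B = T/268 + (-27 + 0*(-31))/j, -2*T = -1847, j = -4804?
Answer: -2221865/643736 ≈ -3.4515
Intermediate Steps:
T = 1847/2 (T = -½*(-1847) = 1847/2 ≈ 923.50)
B = 2221865/643736 (B = (1847/2)/268 + (-27 + 0*(-31))/(-4804) = (1847/2)*(1/268) + (-27 + 0)*(-1/4804) = 1847/536 - 27*(-1/4804) = 1847/536 + 27/4804 = 2221865/643736 ≈ 3.4515)
-B = -1*2221865/643736 = -2221865/643736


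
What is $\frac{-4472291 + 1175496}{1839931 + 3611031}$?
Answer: $- \frac{3296795}{5450962} \approx -0.60481$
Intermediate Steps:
$\frac{-4472291 + 1175496}{1839931 + 3611031} = - \frac{3296795}{5450962}$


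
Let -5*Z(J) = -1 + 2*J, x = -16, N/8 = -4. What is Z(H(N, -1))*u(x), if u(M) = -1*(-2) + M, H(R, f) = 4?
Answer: 98/5 ≈ 19.600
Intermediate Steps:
N = -32 (N = 8*(-4) = -32)
Z(J) = 1/5 - 2*J/5 (Z(J) = -(-1 + 2*J)/5 = 1/5 - 2*J/5)
u(M) = 2 + M
Z(H(N, -1))*u(x) = (1/5 - 2/5*4)*(2 - 16) = (1/5 - 8/5)*(-14) = -7/5*(-14) = 98/5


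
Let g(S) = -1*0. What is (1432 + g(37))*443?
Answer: 634376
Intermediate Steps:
g(S) = 0
(1432 + g(37))*443 = (1432 + 0)*443 = 1432*443 = 634376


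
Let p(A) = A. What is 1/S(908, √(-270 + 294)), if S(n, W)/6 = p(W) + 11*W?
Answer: √6/864 ≈ 0.0028351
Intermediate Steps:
S(n, W) = 72*W (S(n, W) = 6*(W + 11*W) = 6*(12*W) = 72*W)
1/S(908, √(-270 + 294)) = 1/(72*√(-270 + 294)) = 1/(72*√24) = 1/(72*(2*√6)) = 1/(144*√6) = √6/864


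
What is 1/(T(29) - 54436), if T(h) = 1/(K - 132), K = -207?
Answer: -339/18453805 ≈ -1.8370e-5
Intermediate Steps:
T(h) = -1/339 (T(h) = 1/(-207 - 132) = 1/(-339) = -1/339)
1/(T(29) - 54436) = 1/(-1/339 - 54436) = 1/(-18453805/339) = -339/18453805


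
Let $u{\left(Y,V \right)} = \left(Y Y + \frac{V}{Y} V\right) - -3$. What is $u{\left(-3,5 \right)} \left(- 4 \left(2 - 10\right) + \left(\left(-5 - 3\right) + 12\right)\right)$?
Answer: $132$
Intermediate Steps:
$u{\left(Y,V \right)} = 3 + Y^{2} + \frac{V^{2}}{Y}$ ($u{\left(Y,V \right)} = \left(Y^{2} + \frac{V^{2}}{Y}\right) + 3 = 3 + Y^{2} + \frac{V^{2}}{Y}$)
$u{\left(-3,5 \right)} \left(- 4 \left(2 - 10\right) + \left(\left(-5 - 3\right) + 12\right)\right) = \left(3 + \left(-3\right)^{2} + \frac{5^{2}}{-3}\right) \left(- 4 \left(2 - 10\right) + \left(\left(-5 - 3\right) + 12\right)\right) = \left(3 + 9 + 25 \left(- \frac{1}{3}\right)\right) \left(- 4 \left(2 - 10\right) + \left(-8 + 12\right)\right) = \left(3 + 9 - \frac{25}{3}\right) \left(- 4 \left(2 - 10\right) + 4\right) = \frac{11 \left(\left(-4\right) \left(-8\right) + 4\right)}{3} = \frac{11 \left(32 + 4\right)}{3} = \frac{11}{3} \cdot 36 = 132$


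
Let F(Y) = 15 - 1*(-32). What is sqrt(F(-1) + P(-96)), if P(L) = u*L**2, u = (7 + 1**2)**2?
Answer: sqrt(589871) ≈ 768.03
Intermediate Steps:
F(Y) = 47 (F(Y) = 15 + 32 = 47)
u = 64 (u = (7 + 1)**2 = 8**2 = 64)
P(L) = 64*L**2
sqrt(F(-1) + P(-96)) = sqrt(47 + 64*(-96)**2) = sqrt(47 + 64*9216) = sqrt(47 + 589824) = sqrt(589871)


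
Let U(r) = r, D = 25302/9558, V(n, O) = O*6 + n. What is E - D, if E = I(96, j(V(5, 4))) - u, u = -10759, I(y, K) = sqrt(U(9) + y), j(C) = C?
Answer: 17134870/1593 + sqrt(105) ≈ 10767.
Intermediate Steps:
V(n, O) = n + 6*O (V(n, O) = 6*O + n = n + 6*O)
D = 4217/1593 (D = 25302*(1/9558) = 4217/1593 ≈ 2.6472)
I(y, K) = sqrt(9 + y)
E = 10759 + sqrt(105) (E = sqrt(9 + 96) - 1*(-10759) = sqrt(105) + 10759 = 10759 + sqrt(105) ≈ 10769.)
E - D = (10759 + sqrt(105)) - 1*4217/1593 = (10759 + sqrt(105)) - 4217/1593 = 17134870/1593 + sqrt(105)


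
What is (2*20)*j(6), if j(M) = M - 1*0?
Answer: 240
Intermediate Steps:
j(M) = M (j(M) = M + 0 = M)
(2*20)*j(6) = (2*20)*6 = 40*6 = 240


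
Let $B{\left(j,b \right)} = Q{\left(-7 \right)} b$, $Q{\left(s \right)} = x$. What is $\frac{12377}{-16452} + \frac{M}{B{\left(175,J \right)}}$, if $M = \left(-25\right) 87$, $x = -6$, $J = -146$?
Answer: $- \frac{1942723}{600498} \approx -3.2352$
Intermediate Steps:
$Q{\left(s \right)} = -6$
$B{\left(j,b \right)} = - 6 b$
$M = -2175$
$\frac{12377}{-16452} + \frac{M}{B{\left(175,J \right)}} = \frac{12377}{-16452} - \frac{2175}{\left(-6\right) \left(-146\right)} = 12377 \left(- \frac{1}{16452}\right) - \frac{2175}{876} = - \frac{12377}{16452} - \frac{725}{292} = - \frac{1942723}{600498}$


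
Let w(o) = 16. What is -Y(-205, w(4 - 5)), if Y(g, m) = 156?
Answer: -156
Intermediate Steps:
-Y(-205, w(4 - 5)) = -1*156 = -156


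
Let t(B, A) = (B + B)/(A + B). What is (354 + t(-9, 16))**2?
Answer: 6051600/49 ≈ 1.2350e+5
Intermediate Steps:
t(B, A) = 2*B/(A + B) (t(B, A) = (2*B)/(A + B) = 2*B/(A + B))
(354 + t(-9, 16))**2 = (354 + 2*(-9)/(16 - 9))**2 = (354 + 2*(-9)/7)**2 = (354 + 2*(-9)*(1/7))**2 = (354 - 18/7)**2 = (2460/7)**2 = 6051600/49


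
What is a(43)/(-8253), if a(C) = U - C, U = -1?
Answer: 44/8253 ≈ 0.0053314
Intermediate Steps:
a(C) = -1 - C
a(43)/(-8253) = (-1 - 1*43)/(-8253) = (-1 - 43)*(-1/8253) = -44*(-1/8253) = 44/8253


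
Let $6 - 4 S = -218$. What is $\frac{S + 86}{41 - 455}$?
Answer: $- \frac{71}{207} \approx -0.343$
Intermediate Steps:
$S = 56$ ($S = \frac{3}{2} - - \frac{109}{2} = \frac{3}{2} + \frac{109}{2} = 56$)
$\frac{S + 86}{41 - 455} = \frac{56 + 86}{41 - 455} = \frac{142}{-414} = 142 \left(- \frac{1}{414}\right) = - \frac{71}{207}$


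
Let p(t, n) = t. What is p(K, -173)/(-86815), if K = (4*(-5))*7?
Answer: 28/17363 ≈ 0.0016126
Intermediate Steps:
K = -140 (K = -20*7 = -140)
p(K, -173)/(-86815) = -140/(-86815) = -140*(-1/86815) = 28/17363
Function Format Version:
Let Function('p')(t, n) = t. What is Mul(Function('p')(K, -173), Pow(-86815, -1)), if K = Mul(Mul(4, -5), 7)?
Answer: Rational(28, 17363) ≈ 0.0016126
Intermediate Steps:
K = -140 (K = Mul(-20, 7) = -140)
Mul(Function('p')(K, -173), Pow(-86815, -1)) = Mul(-140, Pow(-86815, -1)) = Mul(-140, Rational(-1, 86815)) = Rational(28, 17363)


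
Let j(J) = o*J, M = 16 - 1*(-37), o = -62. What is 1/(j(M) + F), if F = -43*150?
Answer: -1/9736 ≈ -0.00010271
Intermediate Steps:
M = 53 (M = 16 + 37 = 53)
j(J) = -62*J
F = -6450
1/(j(M) + F) = 1/(-62*53 - 6450) = 1/(-3286 - 6450) = 1/(-9736) = -1/9736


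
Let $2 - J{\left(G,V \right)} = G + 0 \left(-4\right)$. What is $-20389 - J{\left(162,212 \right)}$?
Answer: $-20229$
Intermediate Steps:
$J{\left(G,V \right)} = 2 - G$ ($J{\left(G,V \right)} = 2 - \left(G + 0 \left(-4\right)\right) = 2 - \left(G + 0\right) = 2 - G$)
$-20389 - J{\left(162,212 \right)} = -20389 - \left(2 - 162\right) = -20389 - -160 = -20389 + 160 = -20229$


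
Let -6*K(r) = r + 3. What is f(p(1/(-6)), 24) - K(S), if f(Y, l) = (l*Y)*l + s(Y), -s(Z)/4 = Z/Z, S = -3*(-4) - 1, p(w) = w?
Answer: -293/3 ≈ -97.667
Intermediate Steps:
S = 11 (S = 12 - 1 = 11)
s(Z) = -4 (s(Z) = -4*Z/Z = -4*1 = -4)
f(Y, l) = -4 + Y*l**2 (f(Y, l) = (l*Y)*l - 4 = (Y*l)*l - 4 = Y*l**2 - 4 = -4 + Y*l**2)
K(r) = -1/2 - r/6 (K(r) = -(r + 3)/6 = -(3 + r)/6 = -1/2 - r/6)
f(p(1/(-6)), 24) - K(S) = (-4 + 24**2/(-6)) - (-1/2 - 1/6*11) = (-4 - 1/6*576) - (-1/2 - 11/6) = (-4 - 96) - 1*(-7/3) = -100 + 7/3 = -293/3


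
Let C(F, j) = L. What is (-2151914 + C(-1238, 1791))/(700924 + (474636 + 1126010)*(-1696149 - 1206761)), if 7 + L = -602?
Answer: 2152523/4646530578936 ≈ 4.6325e-7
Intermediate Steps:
L = -609 (L = -7 - 602 = -609)
C(F, j) = -609
(-2151914 + C(-1238, 1791))/(700924 + (474636 + 1126010)*(-1696149 - 1206761)) = (-2151914 - 609)/(700924 + (474636 + 1126010)*(-1696149 - 1206761)) = -2152523/(700924 + 1600646*(-2902910)) = -2152523/(700924 - 4646531279860) = -2152523/(-4646530578936) = -2152523*(-1/4646530578936) = 2152523/4646530578936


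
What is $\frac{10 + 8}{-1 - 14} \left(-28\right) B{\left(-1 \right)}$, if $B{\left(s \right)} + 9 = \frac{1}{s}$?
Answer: $-336$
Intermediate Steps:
$B{\left(s \right)} = -9 + \frac{1}{s}$
$\frac{10 + 8}{-1 - 14} \left(-28\right) B{\left(-1 \right)} = \frac{10 + 8}{-1 - 14} \left(-28\right) \left(-9 + \frac{1}{-1}\right) = \frac{18}{-15} \left(-28\right) \left(-9 - 1\right) = 18 \left(- \frac{1}{15}\right) \left(-28\right) \left(-10\right) = \left(- \frac{6}{5}\right) \left(-28\right) \left(-10\right) = \frac{168}{5} \left(-10\right) = -336$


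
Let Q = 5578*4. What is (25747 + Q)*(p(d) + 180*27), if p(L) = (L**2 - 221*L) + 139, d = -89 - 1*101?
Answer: 3993174251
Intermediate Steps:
d = -190 (d = -89 - 101 = -190)
Q = 22312
p(L) = 139 + L**2 - 221*L
(25747 + Q)*(p(d) + 180*27) = (25747 + 22312)*((139 + (-190)**2 - 221*(-190)) + 180*27) = 48059*((139 + 36100 + 41990) + 4860) = 48059*(78229 + 4860) = 48059*83089 = 3993174251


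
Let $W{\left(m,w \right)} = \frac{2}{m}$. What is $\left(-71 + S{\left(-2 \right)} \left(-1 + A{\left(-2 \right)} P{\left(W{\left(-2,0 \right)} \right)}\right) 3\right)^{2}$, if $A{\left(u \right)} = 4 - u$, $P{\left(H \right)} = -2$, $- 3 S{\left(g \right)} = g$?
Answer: $9409$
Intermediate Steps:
$S{\left(g \right)} = - \frac{g}{3}$
$\left(-71 + S{\left(-2 \right)} \left(-1 + A{\left(-2 \right)} P{\left(W{\left(-2,0 \right)} \right)}\right) 3\right)^{2} = \left(-71 + \left(- \frac{1}{3}\right) \left(-2\right) \left(-1 + \left(4 - -2\right) \left(-2\right)\right) 3\right)^{2} = \left(-71 + \frac{2 \left(-1 + \left(4 + 2\right) \left(-2\right)\right) 3}{3}\right)^{2} = \left(-71 + \frac{2 \left(-1 + 6 \left(-2\right)\right) 3}{3}\right)^{2} = \left(-71 + \frac{2 \left(-1 - 12\right) 3}{3}\right)^{2} = \left(-71 + \frac{2 \left(\left(-13\right) 3\right)}{3}\right)^{2} = \left(-71 + \frac{2}{3} \left(-39\right)\right)^{2} = \left(-71 - 26\right)^{2} = \left(-97\right)^{2} = 9409$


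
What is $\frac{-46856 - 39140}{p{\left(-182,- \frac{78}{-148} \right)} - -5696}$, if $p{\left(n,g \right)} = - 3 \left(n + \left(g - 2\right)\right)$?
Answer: $- \frac{6363704}{462235} \approx -13.767$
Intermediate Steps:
$p{\left(n,g \right)} = 6 - 3 g - 3 n$ ($p{\left(n,g \right)} = - 3 \left(n + \left(-2 + g\right)\right) = - 3 \left(-2 + g + n\right) = 6 - 3 g - 3 n$)
$\frac{-46856 - 39140}{p{\left(-182,- \frac{78}{-148} \right)} - -5696} = \frac{-46856 - 39140}{\left(6 - 3 \left(- \frac{78}{-148}\right) - -546\right) - -5696} = - \frac{85996}{\left(6 - 3 \left(\left(-78\right) \left(- \frac{1}{148}\right)\right) + 546\right) + 5696} = - \frac{85996}{\left(6 - \frac{117}{74} + 546\right) + 5696} = - \frac{85996}{\frac{40731}{74} + 5696} = - \frac{85996}{\frac{462235}{74}} = \left(-85996\right) \frac{74}{462235} = - \frac{6363704}{462235}$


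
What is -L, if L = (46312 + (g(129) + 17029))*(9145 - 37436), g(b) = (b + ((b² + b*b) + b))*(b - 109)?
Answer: 20769583031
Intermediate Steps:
g(b) = (-109 + b)*(2*b + 2*b²) (g(b) = (b + ((b² + b²) + b))*(-109 + b) = (b + (2*b² + b))*(-109 + b) = (b + (b + 2*b²))*(-109 + b) = (2*b + 2*b²)*(-109 + b) = (-109 + b)*(2*b + 2*b²))
L = -20769583031 (L = (46312 + (2*129*(-109 + 129² - 108*129) + 17029))*(9145 - 37436) = (46312 + (2*129*(-109 + 16641 - 13932) + 17029))*(-28291) = (46312 + (2*129*2600 + 17029))*(-28291) = (46312 + (670800 + 17029))*(-28291) = (46312 + 687829)*(-28291) = 734141*(-28291) = -20769583031)
-L = -1*(-20769583031) = 20769583031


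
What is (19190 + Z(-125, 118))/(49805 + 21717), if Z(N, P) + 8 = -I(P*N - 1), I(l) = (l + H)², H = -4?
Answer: -217690843/71522 ≈ -3043.7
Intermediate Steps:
I(l) = (-4 + l)² (I(l) = (l - 4)² = (-4 + l)²)
Z(N, P) = -8 - (-5 + N*P)² (Z(N, P) = -8 - (-4 + (P*N - 1))² = -8 - (-4 + (N*P - 1))² = -8 - (-4 + (-1 + N*P))² = -8 - (-5 + N*P)²)
(19190 + Z(-125, 118))/(49805 + 21717) = (19190 + (-8 - (-5 - 125*118)²))/(49805 + 21717) = (19190 + (-8 - (-5 - 14750)²))/71522 = (19190 + (-8 - 1*(-14755)²))*(1/71522) = (19190 + (-8 - 1*217710025))*(1/71522) = (19190 + (-8 - 217710025))*(1/71522) = (19190 - 217710033)*(1/71522) = -217690843*1/71522 = -217690843/71522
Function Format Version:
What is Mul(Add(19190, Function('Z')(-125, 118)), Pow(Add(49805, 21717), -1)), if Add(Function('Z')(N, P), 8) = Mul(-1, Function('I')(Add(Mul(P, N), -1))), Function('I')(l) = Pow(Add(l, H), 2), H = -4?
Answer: Rational(-217690843, 71522) ≈ -3043.7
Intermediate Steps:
Function('I')(l) = Pow(Add(-4, l), 2) (Function('I')(l) = Pow(Add(l, -4), 2) = Pow(Add(-4, l), 2))
Function('Z')(N, P) = Add(-8, Mul(-1, Pow(Add(-5, Mul(N, P)), 2))) (Function('Z')(N, P) = Add(-8, Mul(-1, Pow(Add(-4, Add(Mul(P, N), -1)), 2))) = Add(-8, Mul(-1, Pow(Add(-4, Add(Mul(N, P), -1)), 2))) = Add(-8, Mul(-1, Pow(Add(-4, Add(-1, Mul(N, P))), 2))) = Add(-8, Mul(-1, Pow(Add(-5, Mul(N, P)), 2))))
Mul(Add(19190, Function('Z')(-125, 118)), Pow(Add(49805, 21717), -1)) = Mul(Add(19190, Add(-8, Mul(-1, Pow(Add(-5, Mul(-125, 118)), 2)))), Pow(Add(49805, 21717), -1)) = Mul(Add(19190, Add(-8, Mul(-1, Pow(Add(-5, -14750), 2)))), Pow(71522, -1)) = Mul(Add(19190, Add(-8, Mul(-1, Pow(-14755, 2)))), Rational(1, 71522)) = Mul(Add(19190, Add(-8, Mul(-1, 217710025))), Rational(1, 71522)) = Mul(Add(19190, Add(-8, -217710025)), Rational(1, 71522)) = Mul(Add(19190, -217710033), Rational(1, 71522)) = Mul(-217690843, Rational(1, 71522)) = Rational(-217690843, 71522)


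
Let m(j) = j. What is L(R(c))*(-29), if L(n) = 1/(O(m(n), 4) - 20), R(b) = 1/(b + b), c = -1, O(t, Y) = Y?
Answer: 29/16 ≈ 1.8125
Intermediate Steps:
R(b) = 1/(2*b)
L(n) = -1/16 (L(n) = 1/(4 - 20) = 1/(-16) = -1/16)
L(R(c))*(-29) = -1/16*(-29) = 29/16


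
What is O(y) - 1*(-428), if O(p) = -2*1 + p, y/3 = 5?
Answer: 441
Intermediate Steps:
y = 15 (y = 3*5 = 15)
O(p) = -2 + p
O(y) - 1*(-428) = (-2 + 15) - 1*(-428) = 13 + 428 = 441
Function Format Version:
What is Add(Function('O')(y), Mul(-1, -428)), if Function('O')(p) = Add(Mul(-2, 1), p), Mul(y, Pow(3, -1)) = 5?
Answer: 441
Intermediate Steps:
y = 15 (y = Mul(3, 5) = 15)
Function('O')(p) = Add(-2, p)
Add(Function('O')(y), Mul(-1, -428)) = Add(Add(-2, 15), Mul(-1, -428)) = Add(13, 428) = 441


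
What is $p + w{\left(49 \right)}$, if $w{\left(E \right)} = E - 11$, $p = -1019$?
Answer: $-981$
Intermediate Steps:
$w{\left(E \right)} = -11 + E$ ($w{\left(E \right)} = E - 11 = -11 + E$)
$p + w{\left(49 \right)} = -1019 + \left(-11 + 49\right) = -1019 + 38 = -981$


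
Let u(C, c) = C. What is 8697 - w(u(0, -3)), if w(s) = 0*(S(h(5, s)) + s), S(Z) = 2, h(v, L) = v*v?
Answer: 8697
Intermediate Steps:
h(v, L) = v²
w(s) = 0 (w(s) = 0*(2 + s) = 0)
8697 - w(u(0, -3)) = 8697 - 1*0 = 8697 + 0 = 8697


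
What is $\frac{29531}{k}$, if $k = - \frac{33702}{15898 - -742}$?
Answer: $- \frac{245697920}{16851} \approx -14581.0$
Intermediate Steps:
$k = - \frac{16851}{8320}$ ($k = - \frac{33702}{15898 + 742} = - \frac{33702}{16640} = \left(-33702\right) \frac{1}{16640} = - \frac{16851}{8320} \approx -2.0254$)
$\frac{29531}{k} = \frac{29531}{- \frac{16851}{8320}} = 29531 \left(- \frac{8320}{16851}\right) = - \frac{245697920}{16851}$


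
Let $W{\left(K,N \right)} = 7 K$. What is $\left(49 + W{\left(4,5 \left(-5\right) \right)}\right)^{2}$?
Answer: $5929$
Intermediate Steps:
$\left(49 + W{\left(4,5 \left(-5\right) \right)}\right)^{2} = \left(49 + 7 \cdot 4\right)^{2} = \left(49 + 28\right)^{2} = 77^{2} = 5929$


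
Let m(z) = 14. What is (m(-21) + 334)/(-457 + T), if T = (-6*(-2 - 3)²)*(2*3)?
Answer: -348/1357 ≈ -0.25645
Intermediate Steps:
T = -900 (T = -6*(-5)²*6 = -6*25*6 = -150*6 = -900)
(m(-21) + 334)/(-457 + T) = (14 + 334)/(-457 - 900) = 348/(-1357) = 348*(-1/1357) = -348/1357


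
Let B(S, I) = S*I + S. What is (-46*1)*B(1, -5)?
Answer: 184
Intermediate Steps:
B(S, I) = S + I*S (B(S, I) = I*S + S = S + I*S)
(-46*1)*B(1, -5) = (-46*1)*(1*(1 - 5)) = -46*(-4) = 184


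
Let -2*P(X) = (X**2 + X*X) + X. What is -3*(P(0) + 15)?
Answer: -45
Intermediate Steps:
P(X) = -X**2 - X/2 (P(X) = -((X**2 + X*X) + X)/2 = -((X**2 + X**2) + X)/2 = -(2*X**2 + X)/2 = -(X + 2*X**2)/2 = -X**2 - X/2)
-3*(P(0) + 15) = -3*(-1*0*(1/2 + 0) + 15) = -3*(-1*0*1/2 + 15) = -3*(0 + 15) = -3*15 = -45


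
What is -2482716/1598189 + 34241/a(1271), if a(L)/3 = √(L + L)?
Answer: -2482716/1598189 + 34241*√2542/7626 ≈ 224.83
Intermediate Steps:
a(L) = 3*√2*√L (a(L) = 3*√(L + L) = 3*√(2*L) = 3*(√2*√L) = 3*√2*√L)
-2482716/1598189 + 34241/a(1271) = -2482716/1598189 + 34241/((3*√2*√1271)) = -2482716*1/1598189 + 34241/((3*√2542)) = -2482716/1598189 + 34241*(√2542/7626) = -2482716/1598189 + 34241*√2542/7626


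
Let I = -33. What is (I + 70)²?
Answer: 1369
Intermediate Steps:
(I + 70)² = (-33 + 70)² = 37² = 1369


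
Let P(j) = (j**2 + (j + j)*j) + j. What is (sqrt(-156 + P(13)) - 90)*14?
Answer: -1260 + 28*sqrt(91) ≈ -992.90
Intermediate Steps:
P(j) = j + 3*j**2 (P(j) = (j**2 + (2*j)*j) + j = (j**2 + 2*j**2) + j = 3*j**2 + j = j + 3*j**2)
(sqrt(-156 + P(13)) - 90)*14 = (sqrt(-156 + 13*(1 + 3*13)) - 90)*14 = (sqrt(-156 + 13*(1 + 39)) - 90)*14 = (sqrt(-156 + 13*40) - 90)*14 = (sqrt(-156 + 520) - 90)*14 = (sqrt(364) - 90)*14 = (2*sqrt(91) - 90)*14 = (-90 + 2*sqrt(91))*14 = -1260 + 28*sqrt(91)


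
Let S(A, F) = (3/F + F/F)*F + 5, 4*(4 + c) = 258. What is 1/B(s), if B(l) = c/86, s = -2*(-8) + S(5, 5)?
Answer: 172/121 ≈ 1.4215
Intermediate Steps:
c = 121/2 (c = -4 + (¼)*258 = -4 + 129/2 = 121/2 ≈ 60.500)
S(A, F) = 5 + F*(1 + 3/F) (S(A, F) = (3/F + 1)*F + 5 = (1 + 3/F)*F + 5 = F*(1 + 3/F) + 5 = 5 + F*(1 + 3/F))
s = 29 (s = -2*(-8) + (8 + 5) = 16 + 13 = 29)
B(l) = 121/172 (B(l) = (121/2)/86 = (121/2)*(1/86) = 121/172)
1/B(s) = 1/(121/172) = 172/121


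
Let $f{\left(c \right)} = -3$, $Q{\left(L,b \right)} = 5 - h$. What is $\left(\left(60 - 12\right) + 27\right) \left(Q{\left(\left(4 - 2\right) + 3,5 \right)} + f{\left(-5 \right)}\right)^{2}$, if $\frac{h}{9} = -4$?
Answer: $108300$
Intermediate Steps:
$h = -36$ ($h = 9 \left(-4\right) = -36$)
$Q{\left(L,b \right)} = 41$ ($Q{\left(L,b \right)} = 5 - -36 = 5 + 36 = 41$)
$\left(\left(60 - 12\right) + 27\right) \left(Q{\left(\left(4 - 2\right) + 3,5 \right)} + f{\left(-5 \right)}\right)^{2} = \left(\left(60 - 12\right) + 27\right) \left(41 - 3\right)^{2} = \left(48 + 27\right) 38^{2} = 75 \cdot 1444 = 108300$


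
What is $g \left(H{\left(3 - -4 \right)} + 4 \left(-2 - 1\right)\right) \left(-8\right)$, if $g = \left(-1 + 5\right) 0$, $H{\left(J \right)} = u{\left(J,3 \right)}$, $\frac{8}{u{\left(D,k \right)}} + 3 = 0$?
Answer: $0$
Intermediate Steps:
$u{\left(D,k \right)} = - \frac{8}{3}$ ($u{\left(D,k \right)} = \frac{8}{-3 + 0} = \frac{8}{-3} = 8 \left(- \frac{1}{3}\right) = - \frac{8}{3}$)
$H{\left(J \right)} = - \frac{8}{3}$
$g = 0$ ($g = 4 \cdot 0 = 0$)
$g \left(H{\left(3 - -4 \right)} + 4 \left(-2 - 1\right)\right) \left(-8\right) = 0 \left(- \frac{8}{3} + 4 \left(-2 - 1\right)\right) \left(-8\right) = 0 \left(- \frac{8}{3} + 4 \left(-3\right)\right) \left(-8\right) = 0 \left(- \frac{8}{3} - 12\right) \left(-8\right) = 0 \left(- \frac{44}{3}\right) \left(-8\right) = 0 \left(-8\right) = 0$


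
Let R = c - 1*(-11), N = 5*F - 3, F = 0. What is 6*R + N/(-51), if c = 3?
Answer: 1429/17 ≈ 84.059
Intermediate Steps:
N = -3 (N = 5*0 - 3 = 0 - 3 = -3)
R = 14 (R = 3 - 1*(-11) = 3 + 11 = 14)
6*R + N/(-51) = 6*14 - 3/(-51) = 84 - 1/51*(-3) = 84 + 1/17 = 1429/17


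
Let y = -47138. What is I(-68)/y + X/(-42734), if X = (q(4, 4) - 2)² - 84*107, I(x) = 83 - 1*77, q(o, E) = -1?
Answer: 211497849/1007197646 ≈ 0.20999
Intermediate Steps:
I(x) = 6 (I(x) = 83 - 77 = 6)
X = -8979 (X = (-1 - 2)² - 84*107 = (-3)² - 8988 = 9 - 8988 = -8979)
I(-68)/y + X/(-42734) = 6/(-47138) - 8979/(-42734) = 6*(-1/47138) - 8979*(-1/42734) = -3/23569 + 8979/42734 = 211497849/1007197646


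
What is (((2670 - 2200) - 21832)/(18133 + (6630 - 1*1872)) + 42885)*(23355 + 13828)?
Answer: 3318275729969/2081 ≈ 1.5946e+9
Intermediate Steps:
(((2670 - 2200) - 21832)/(18133 + (6630 - 1*1872)) + 42885)*(23355 + 13828) = ((470 - 21832)/(18133 + (6630 - 1872)) + 42885)*37183 = (-21362/(18133 + 4758) + 42885)*37183 = (-21362/22891 + 42885)*37183 = (-21362*1/22891 + 42885)*37183 = (-1942/2081 + 42885)*37183 = (89241743/2081)*37183 = 3318275729969/2081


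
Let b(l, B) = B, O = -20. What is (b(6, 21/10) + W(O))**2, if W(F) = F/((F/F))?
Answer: 32041/100 ≈ 320.41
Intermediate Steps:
W(F) = F (W(F) = F/1 = F*1 = F)
(b(6, 21/10) + W(O))**2 = (21/10 - 20)**2 = (-179/10)**2 = 32041/100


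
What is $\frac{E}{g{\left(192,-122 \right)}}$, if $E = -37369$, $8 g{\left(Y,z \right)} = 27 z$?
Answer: $\frac{149476}{1647} \approx 90.756$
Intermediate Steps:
$g{\left(Y,z \right)} = \frac{27 z}{8}$
$\frac{E}{g{\left(192,-122 \right)}} = - \frac{37369}{\frac{27}{8} \left(-122\right)} = - \frac{37369}{- \frac{1647}{4}} = \left(-37369\right) \left(- \frac{4}{1647}\right) = \frac{149476}{1647}$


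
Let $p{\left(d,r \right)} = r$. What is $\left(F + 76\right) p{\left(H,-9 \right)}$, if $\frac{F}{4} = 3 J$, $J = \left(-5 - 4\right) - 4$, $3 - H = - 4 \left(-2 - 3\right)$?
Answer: $720$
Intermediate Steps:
$H = -17$ ($H = 3 - - 4 \left(-2 - 3\right) = 3 - \left(-4\right) \left(-5\right) = 3 - 20 = -17$)
$J = -13$ ($J = -9 - 4 = -13$)
$F = -156$ ($F = 4 \cdot 3 \left(-13\right) = 4 \left(-39\right) = -156$)
$\left(F + 76\right) p{\left(H,-9 \right)} = \left(-156 + 76\right) \left(-9\right) = \left(-80\right) \left(-9\right) = 720$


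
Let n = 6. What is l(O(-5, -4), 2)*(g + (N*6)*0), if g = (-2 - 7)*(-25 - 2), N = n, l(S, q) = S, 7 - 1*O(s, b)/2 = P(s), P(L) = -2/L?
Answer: 16038/5 ≈ 3207.6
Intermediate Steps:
O(s, b) = 14 + 4/s (O(s, b) = 14 - (-4)/s = 14 + 4/s)
N = 6
g = 243 (g = -9*(-27) = 243)
l(O(-5, -4), 2)*(g + (N*6)*0) = (14 + 4/(-5))*(243 + (6*6)*0) = (14 + 4*(-⅕))*(243 + 36*0) = (14 - ⅘)*(243 + 0) = (66/5)*243 = 16038/5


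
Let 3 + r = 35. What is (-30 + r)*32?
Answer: 64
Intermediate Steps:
r = 32 (r = -3 + 35 = 32)
(-30 + r)*32 = (-30 + 32)*32 = 2*32 = 64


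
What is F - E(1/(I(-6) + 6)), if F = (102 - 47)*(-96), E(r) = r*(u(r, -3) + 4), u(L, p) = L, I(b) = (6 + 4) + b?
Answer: -528041/100 ≈ -5280.4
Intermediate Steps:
I(b) = 10 + b
E(r) = r*(4 + r) (E(r) = r*(r + 4) = r*(4 + r))
F = -5280 (F = 55*(-96) = -5280)
F - E(1/(I(-6) + 6)) = -5280 - (4 + 1/((10 - 6) + 6))/((10 - 6) + 6) = -5280 - (4 + 1/(4 + 6))/(4 + 6) = -5280 - (4 + 1/10)/10 = -5280 - (4 + ⅒)/10 = -5280 - 41/(10*10) = -5280 - 1*41/100 = -5280 - 41/100 = -528041/100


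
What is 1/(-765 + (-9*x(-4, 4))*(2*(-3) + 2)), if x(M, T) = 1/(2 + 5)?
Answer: -7/5319 ≈ -0.0013160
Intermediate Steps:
x(M, T) = 1/7
1/(-765 + (-9*x(-4, 4))*(2*(-3) + 2)) = 1/(-765 + (-9*1/7)*(2*(-3) + 2)) = 1/(-765 - 9*(-6 + 2)/7) = 1/(-765 - 9/7*(-4)) = 1/(-765 + 36/7) = 1/(-5319/7) = -7/5319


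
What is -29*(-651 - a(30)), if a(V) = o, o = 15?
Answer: 19314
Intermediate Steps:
a(V) = 15
-29*(-651 - a(30)) = -29*(-651 - 1*15) = -29*(-651 - 15) = -29*(-666) = 19314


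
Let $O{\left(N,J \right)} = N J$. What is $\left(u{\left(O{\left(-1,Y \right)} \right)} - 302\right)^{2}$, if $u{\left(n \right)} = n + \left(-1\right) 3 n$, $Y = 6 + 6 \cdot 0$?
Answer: $84100$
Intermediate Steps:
$Y = 6$ ($Y = 6 + 0 = 6$)
$O{\left(N,J \right)} = J N$
$u{\left(n \right)} = - 2 n$ ($u{\left(n \right)} = n - 3 n = - 2 n$)
$\left(u{\left(O{\left(-1,Y \right)} \right)} - 302\right)^{2} = \left(- 2 \cdot 6 \left(-1\right) - 302\right)^{2} = \left(\left(-2\right) \left(-6\right) - 302\right)^{2} = \left(12 - 302\right)^{2} = \left(-290\right)^{2} = 84100$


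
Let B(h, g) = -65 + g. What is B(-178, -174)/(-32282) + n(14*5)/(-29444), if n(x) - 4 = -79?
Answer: 4729133/475255604 ≈ 0.0099507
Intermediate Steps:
n(x) = -75 (n(x) = 4 - 79 = -75)
B(-178, -174)/(-32282) + n(14*5)/(-29444) = (-65 - 174)/(-32282) - 75/(-29444) = -239*(-1/32282) - 75*(-1/29444) = 239/32282 + 75/29444 = 4729133/475255604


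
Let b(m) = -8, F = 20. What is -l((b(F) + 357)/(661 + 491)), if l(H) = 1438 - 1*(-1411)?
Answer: -2849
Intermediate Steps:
l(H) = 2849 (l(H) = 1438 + 1411 = 2849)
-l((b(F) + 357)/(661 + 491)) = -1*2849 = -2849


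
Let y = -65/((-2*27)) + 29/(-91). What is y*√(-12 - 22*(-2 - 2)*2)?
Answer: 4349*√41/2457 ≈ 11.334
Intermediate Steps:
y = 4349/4914 (y = -65/(-54) + 29*(-1/91) = -65*(-1/54) - 29/91 = 65/54 - 29/91 = 4349/4914 ≈ 0.88502)
y*√(-12 - 22*(-2 - 2)*2) = 4349*√(-12 - 22*(-2 - 2)*2)/4914 = 4349*√(-12 - (-88)*2)/4914 = 4349*√(-12 - 22*(-8))/4914 = 4349*√(-12 + 176)/4914 = 4349*√164/4914 = 4349*(2*√41)/4914 = 4349*√41/2457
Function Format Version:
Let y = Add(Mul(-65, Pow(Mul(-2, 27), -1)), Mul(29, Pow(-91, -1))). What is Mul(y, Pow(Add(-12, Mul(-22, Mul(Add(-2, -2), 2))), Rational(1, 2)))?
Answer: Mul(Rational(4349, 2457), Pow(41, Rational(1, 2))) ≈ 11.334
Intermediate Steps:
y = Rational(4349, 4914) (y = Add(Mul(-65, Pow(-54, -1)), Mul(29, Rational(-1, 91))) = Add(Mul(-65, Rational(-1, 54)), Rational(-29, 91)) = Add(Rational(65, 54), Rational(-29, 91)) = Rational(4349, 4914) ≈ 0.88502)
Mul(y, Pow(Add(-12, Mul(-22, Mul(Add(-2, -2), 2))), Rational(1, 2))) = Mul(Rational(4349, 4914), Pow(Add(-12, Mul(-22, Mul(Add(-2, -2), 2))), Rational(1, 2))) = Mul(Rational(4349, 4914), Pow(Add(-12, Mul(-22, Mul(-4, 2))), Rational(1, 2))) = Mul(Rational(4349, 4914), Pow(Add(-12, Mul(-22, -8)), Rational(1, 2))) = Mul(Rational(4349, 4914), Pow(Add(-12, 176), Rational(1, 2))) = Mul(Rational(4349, 4914), Pow(164, Rational(1, 2))) = Mul(Rational(4349, 4914), Mul(2, Pow(41, Rational(1, 2)))) = Mul(Rational(4349, 2457), Pow(41, Rational(1, 2)))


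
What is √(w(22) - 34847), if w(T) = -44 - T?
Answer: I*√34913 ≈ 186.85*I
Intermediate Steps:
√(w(22) - 34847) = √((-44 - 1*22) - 34847) = √((-44 - 22) - 34847) = √(-66 - 34847) = √(-34913) = I*√34913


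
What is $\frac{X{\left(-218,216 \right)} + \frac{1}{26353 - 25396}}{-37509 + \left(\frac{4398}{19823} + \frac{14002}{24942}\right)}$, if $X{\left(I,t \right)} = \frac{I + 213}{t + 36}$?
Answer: $\frac{124512762821}{248466044594057136} \approx 5.0113 \cdot 10^{-7}$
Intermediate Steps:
$X{\left(I,t \right)} = \frac{213 + I}{36 + t}$
$\frac{X{\left(-218,216 \right)} + \frac{1}{26353 - 25396}}{-37509 + \left(\frac{4398}{19823} + \frac{14002}{24942}\right)} = \frac{\frac{213 - 218}{36 + 216} + \frac{1}{26353 - 25396}}{-37509 + \left(\frac{4398}{19823} + \frac{14002}{24942}\right)} = \frac{\frac{1}{252} \left(-5\right) + \frac{1}{957}}{-37509 + \left(4398 \cdot \frac{1}{19823} + 14002 \cdot \frac{1}{24942}\right)} = \frac{\frac{1}{252} \left(-5\right) + \frac{1}{957}}{-37509 + \left(\frac{4398}{19823} + \frac{7001}{12471}\right)} = \frac{- \frac{5}{252} + \frac{1}{957}}{-37509 + \frac{193628281}{247212633}} = - \frac{1511}{80388 \left(- \frac{9272505022916}{247212633}\right)} = \left(- \frac{1511}{80388}\right) \left(- \frac{247212633}{9272505022916}\right) = \frac{124512762821}{248466044594057136}$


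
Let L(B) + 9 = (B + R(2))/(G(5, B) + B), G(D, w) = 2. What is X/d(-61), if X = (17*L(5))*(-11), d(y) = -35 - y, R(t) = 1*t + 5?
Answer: 9537/182 ≈ 52.401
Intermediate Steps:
R(t) = 5 + t (R(t) = t + 5 = 5 + t)
L(B) = -9 + (7 + B)/(2 + B) (L(B) = -9 + (B + (5 + 2))/(2 + B) = -9 + (B + 7)/(2 + B) = -9 + (7 + B)/(2 + B))
X = 9537/7 (X = (17*((-11 - 8*5)/(2 + 5)))*(-11) = (17*((-11 - 40)/7))*(-11) = (17*((⅐)*(-51)))*(-11) = (17*(-51/7))*(-11) = -867/7*(-11) = 9537/7 ≈ 1362.4)
X/d(-61) = 9537/(7*(-35 - 1*(-61))) = 9537/(7*(-35 + 61)) = (9537/7)/26 = (9537/7)*(1/26) = 9537/182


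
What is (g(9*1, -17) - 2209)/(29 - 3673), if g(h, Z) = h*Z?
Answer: 1181/1822 ≈ 0.64819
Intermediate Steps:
g(h, Z) = Z*h
(g(9*1, -17) - 2209)/(29 - 3673) = (-153 - 2209)/(29 - 3673) = (-17*9 - 2209)/(-3644) = (-153 - 2209)*(-1/3644) = -2362*(-1/3644) = 1181/1822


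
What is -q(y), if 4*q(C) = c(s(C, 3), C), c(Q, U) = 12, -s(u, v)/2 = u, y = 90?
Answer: -3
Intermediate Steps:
s(u, v) = -2*u
q(C) = 3 (q(C) = (1/4)*12 = 3)
-q(y) = -1*3 = -3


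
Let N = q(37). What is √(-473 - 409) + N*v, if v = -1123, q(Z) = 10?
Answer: -11230 + 21*I*√2 ≈ -11230.0 + 29.698*I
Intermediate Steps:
N = 10
√(-473 - 409) + N*v = √(-473 - 409) + 10*(-1123) = √(-882) - 11230 = 21*I*√2 - 11230 = -11230 + 21*I*√2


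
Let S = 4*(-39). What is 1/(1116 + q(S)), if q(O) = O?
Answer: 1/960 ≈ 0.0010417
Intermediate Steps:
S = -156
1/(1116 + q(S)) = 1/(1116 - 156) = 1/960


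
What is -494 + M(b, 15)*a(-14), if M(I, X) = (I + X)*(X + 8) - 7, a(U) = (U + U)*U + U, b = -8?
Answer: 57718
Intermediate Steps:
a(U) = U + 2*U² (a(U) = (2*U)*U + U = 2*U² + U = U + 2*U²)
M(I, X) = -7 + (8 + X)*(I + X) (M(I, X) = (I + X)*(8 + X) - 7 = (8 + X)*(I + X) - 7 = -7 + (8 + X)*(I + X))
-494 + M(b, 15)*a(-14) = -494 + (-7 + 15² + 8*(-8) + 8*15 - 8*15)*(-14*(1 + 2*(-14))) = -494 + (-7 + 225 - 64 + 120 - 120)*(-14*(1 - 28)) = -494 + 154*(-14*(-27)) = -494 + 154*378 = -494 + 58212 = 57718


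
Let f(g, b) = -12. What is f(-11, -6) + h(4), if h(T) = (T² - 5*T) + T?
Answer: -12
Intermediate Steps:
h(T) = T² - 4*T
f(-11, -6) + h(4) = -12 + 4*(-4 + 4) = -12 + 4*0 = -12 + 0 = -12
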